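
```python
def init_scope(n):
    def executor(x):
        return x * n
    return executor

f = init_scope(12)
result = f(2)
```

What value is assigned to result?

Step 1: init_scope(12) creates a closure capturing n = 12.
Step 2: f(2) computes 2 * 12 = 24.
Step 3: result = 24

The answer is 24.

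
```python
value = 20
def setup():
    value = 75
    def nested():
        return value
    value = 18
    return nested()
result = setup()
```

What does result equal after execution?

Step 1: setup() sets value = 75, then later value = 18.
Step 2: nested() is called after value is reassigned to 18. Closures capture variables by reference, not by value.
Step 3: result = 18

The answer is 18.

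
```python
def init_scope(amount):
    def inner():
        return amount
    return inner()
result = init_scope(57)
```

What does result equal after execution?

Step 1: init_scope(57) binds parameter amount = 57.
Step 2: inner() looks up amount in enclosing scope and finds the parameter amount = 57.
Step 3: result = 57

The answer is 57.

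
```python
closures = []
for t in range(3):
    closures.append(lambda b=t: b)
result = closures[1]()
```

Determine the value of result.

Step 1: Default argument b=t captures t's value at each iteration.
Step 2: closures[1] captured b = 1 when t was 1.
Step 3: result = 1

The answer is 1.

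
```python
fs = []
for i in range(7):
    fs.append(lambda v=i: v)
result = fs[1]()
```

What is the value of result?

Step 1: Default argument v=i captures i's value at each iteration.
Step 2: fs[1] captured v = 1 when i was 1.
Step 3: result = 1

The answer is 1.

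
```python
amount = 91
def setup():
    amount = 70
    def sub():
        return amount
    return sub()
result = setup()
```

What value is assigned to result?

Step 1: amount = 91 globally, but setup() defines amount = 70 locally.
Step 2: sub() looks up amount. Not in local scope, so checks enclosing scope (setup) and finds amount = 70.
Step 3: result = 70

The answer is 70.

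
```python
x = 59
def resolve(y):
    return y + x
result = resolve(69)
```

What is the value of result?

Step 1: x = 59 is defined globally.
Step 2: resolve(69) uses parameter y = 69 and looks up x from global scope = 59.
Step 3: result = 69 + 59 = 128

The answer is 128.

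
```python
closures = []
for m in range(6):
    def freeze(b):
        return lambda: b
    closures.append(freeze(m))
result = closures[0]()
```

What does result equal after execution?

Step 1: freeze(m) creates a new scope capturing b = m at call time.
Step 2: closures[0] = freeze(0), so its lambda captures b = 0.
Step 3: result = 0 (closure factory fixes late binding)

The answer is 0.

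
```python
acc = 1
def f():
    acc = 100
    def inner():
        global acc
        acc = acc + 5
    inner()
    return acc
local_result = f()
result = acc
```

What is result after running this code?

Step 1: Global acc = 1. f() creates local acc = 100.
Step 2: inner() declares global acc and adds 5: global acc = 1 + 5 = 6.
Step 3: f() returns its local acc = 100 (unaffected by inner).
Step 4: result = global acc = 6

The answer is 6.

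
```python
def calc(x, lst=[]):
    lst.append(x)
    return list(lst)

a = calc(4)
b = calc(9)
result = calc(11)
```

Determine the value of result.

Step 1: Default list is shared. list() creates copies for return values.
Step 2: Internal list grows: [4] -> [4, 9] -> [4, 9, 11].
Step 3: result = [4, 9, 11]

The answer is [4, 9, 11].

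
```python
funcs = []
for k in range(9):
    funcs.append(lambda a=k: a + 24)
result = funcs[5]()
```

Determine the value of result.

Step 1: Default argument a=k captures k's value at definition time.
Step 2: funcs[5] was defined when k = 5, so a defaults to 5.
Step 3: result = 5 + 24 = 29 (default arg fixes the late binding issue)

The answer is 29.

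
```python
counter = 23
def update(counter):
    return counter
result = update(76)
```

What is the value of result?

Step 1: Global counter = 23.
Step 2: update(76) takes parameter counter = 76, which shadows the global.
Step 3: result = 76

The answer is 76.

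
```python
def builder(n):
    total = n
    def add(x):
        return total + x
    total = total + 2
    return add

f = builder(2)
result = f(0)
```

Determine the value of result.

Step 1: builder(2) sets total = 2, then total = 2 + 2 = 4.
Step 2: Closures capture by reference, so add sees total = 4.
Step 3: f(0) returns 4 + 0 = 4

The answer is 4.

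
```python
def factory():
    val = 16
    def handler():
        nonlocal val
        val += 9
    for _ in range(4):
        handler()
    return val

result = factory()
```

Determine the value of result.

Step 1: val = 16.
Step 2: handler() is called 4 times in a loop, each adding 9 via nonlocal.
Step 3: val = 16 + 9 * 4 = 52

The answer is 52.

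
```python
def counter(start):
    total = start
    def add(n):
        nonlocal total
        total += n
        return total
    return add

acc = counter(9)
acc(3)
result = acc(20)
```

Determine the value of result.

Step 1: counter(9) creates closure with total = 9.
Step 2: First acc(3): total = 9 + 3 = 12.
Step 3: Second acc(20): total = 12 + 20 = 32. result = 32

The answer is 32.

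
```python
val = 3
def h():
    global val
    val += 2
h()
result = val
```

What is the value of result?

Step 1: val = 3 globally.
Step 2: h() modifies global val: val += 2 = 5.
Step 3: result = 5

The answer is 5.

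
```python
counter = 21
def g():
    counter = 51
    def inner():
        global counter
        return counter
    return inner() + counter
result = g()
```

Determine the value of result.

Step 1: Global counter = 21. g() shadows with local counter = 51.
Step 2: inner() uses global keyword, so inner() returns global counter = 21.
Step 3: g() returns 21 + 51 = 72

The answer is 72.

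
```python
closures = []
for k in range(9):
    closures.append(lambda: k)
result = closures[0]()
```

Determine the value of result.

Step 1: The loop creates 9 lambdas, all referencing the same variable k.
Step 2: After the loop, k = 8 (final value).
Step 3: closures[0]() looks up k at call time and finds 8. This is the late binding gotcha. result = 8

The answer is 8.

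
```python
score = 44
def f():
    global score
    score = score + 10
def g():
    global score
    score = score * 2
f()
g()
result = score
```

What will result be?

Step 1: score = 44.
Step 2: f() adds 10: score = 44 + 10 = 54.
Step 3: g() doubles: score = 54 * 2 = 108.
Step 4: result = 108

The answer is 108.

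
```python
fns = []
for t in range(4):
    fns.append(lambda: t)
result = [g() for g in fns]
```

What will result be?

Step 1: All 4 lambdas share the same variable t.
Step 2: After the loop, t = 3.
Step 3: Each call returns 3. result = [3, 3, 3, 3]

The answer is [3, 3, 3, 3].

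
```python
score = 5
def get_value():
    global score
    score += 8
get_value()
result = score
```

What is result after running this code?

Step 1: score = 5 globally.
Step 2: get_value() modifies global score: score += 8 = 13.
Step 3: result = 13

The answer is 13.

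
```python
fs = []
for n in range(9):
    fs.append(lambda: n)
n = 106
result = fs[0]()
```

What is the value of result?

Step 1: Lambdas capture the variable n by reference, not by value.
Step 2: After the loop, n is reassigned to 106.
Step 3: fs[0]() looks up the current n = 106. result = 106

The answer is 106.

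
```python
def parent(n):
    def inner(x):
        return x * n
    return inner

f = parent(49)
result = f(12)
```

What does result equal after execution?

Step 1: parent(49) creates a closure capturing n = 49.
Step 2: f(12) computes 12 * 49 = 588.
Step 3: result = 588

The answer is 588.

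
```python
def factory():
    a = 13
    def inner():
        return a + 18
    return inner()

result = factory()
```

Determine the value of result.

Step 1: factory() defines a = 13.
Step 2: inner() reads a = 13 from enclosing scope, returns 13 + 18 = 31.
Step 3: result = 31

The answer is 31.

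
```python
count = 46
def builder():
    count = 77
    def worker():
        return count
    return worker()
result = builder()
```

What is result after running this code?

Step 1: count = 46 globally, but builder() defines count = 77 locally.
Step 2: worker() looks up count. Not in local scope, so checks enclosing scope (builder) and finds count = 77.
Step 3: result = 77

The answer is 77.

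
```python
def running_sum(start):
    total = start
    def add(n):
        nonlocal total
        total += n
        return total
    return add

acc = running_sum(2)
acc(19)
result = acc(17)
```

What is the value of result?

Step 1: running_sum(2) creates closure with total = 2.
Step 2: First acc(19): total = 2 + 19 = 21.
Step 3: Second acc(17): total = 21 + 17 = 38. result = 38

The answer is 38.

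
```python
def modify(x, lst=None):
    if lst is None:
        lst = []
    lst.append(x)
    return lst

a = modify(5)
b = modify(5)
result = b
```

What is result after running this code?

Step 1: None default with guard creates a NEW list each call.
Step 2: a = [5] (fresh list). b = [5] (another fresh list).
Step 3: result = [5] (this is the fix for mutable default)

The answer is [5].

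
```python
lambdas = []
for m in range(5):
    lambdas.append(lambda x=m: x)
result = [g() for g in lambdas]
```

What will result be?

Step 1: Default arg x=m captures m at each iteration.
Step 2: Each lambda has its own default: 0, 1, ..., 4.
Step 3: result = [0, 1, 2, 3, 4]

The answer is [0, 1, 2, 3, 4].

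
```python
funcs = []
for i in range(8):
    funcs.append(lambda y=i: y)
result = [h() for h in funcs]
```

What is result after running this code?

Step 1: Default arg y=i captures i at each iteration.
Step 2: Each lambda has its own default: 0, 1, ..., 7.
Step 3: result = [0, 1, 2, 3, 4, 5, 6, 7]

The answer is [0, 1, 2, 3, 4, 5, 6, 7].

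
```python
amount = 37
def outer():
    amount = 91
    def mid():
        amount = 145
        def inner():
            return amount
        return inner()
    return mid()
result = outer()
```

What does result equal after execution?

Step 1: Three levels of shadowing: global 37, outer 91, mid 145.
Step 2: inner() finds amount = 145 in enclosing mid() scope.
Step 3: result = 145

The answer is 145.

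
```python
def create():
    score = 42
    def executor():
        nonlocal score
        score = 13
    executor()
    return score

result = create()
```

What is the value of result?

Step 1: create() sets score = 42.
Step 2: executor() uses nonlocal to reassign score = 13.
Step 3: result = 13

The answer is 13.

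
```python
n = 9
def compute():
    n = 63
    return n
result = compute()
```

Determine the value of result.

Step 1: Global n = 9.
Step 2: compute() creates local n = 63, shadowing the global.
Step 3: Returns local n = 63. result = 63

The answer is 63.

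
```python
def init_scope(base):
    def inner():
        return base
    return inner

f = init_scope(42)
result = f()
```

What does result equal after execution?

Step 1: init_scope(42) creates closure capturing base = 42.
Step 2: f() returns the captured base = 42.
Step 3: result = 42

The answer is 42.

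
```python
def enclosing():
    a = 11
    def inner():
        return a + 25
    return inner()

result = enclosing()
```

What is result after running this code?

Step 1: enclosing() defines a = 11.
Step 2: inner() reads a = 11 from enclosing scope, returns 11 + 25 = 36.
Step 3: result = 36

The answer is 36.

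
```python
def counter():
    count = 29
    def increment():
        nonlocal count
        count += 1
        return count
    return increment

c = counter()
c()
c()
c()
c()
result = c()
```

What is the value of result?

Step 1: counter() creates closure with count = 29.
Step 2: Each c() call increments count via nonlocal. After 5 calls: 29 + 5 = 34.
Step 3: result = 34

The answer is 34.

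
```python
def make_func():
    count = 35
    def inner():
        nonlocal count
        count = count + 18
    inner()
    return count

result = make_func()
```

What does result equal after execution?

Step 1: make_func() sets count = 35.
Step 2: inner() uses nonlocal to modify count in make_func's scope: count = 35 + 18 = 53.
Step 3: make_func() returns the modified count = 53

The answer is 53.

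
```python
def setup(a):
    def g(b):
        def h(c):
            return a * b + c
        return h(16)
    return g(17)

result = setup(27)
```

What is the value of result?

Step 1: a = 27, b = 17, c = 16.
Step 2: h() computes a * b + c = 27 * 17 + 16 = 475.
Step 3: result = 475

The answer is 475.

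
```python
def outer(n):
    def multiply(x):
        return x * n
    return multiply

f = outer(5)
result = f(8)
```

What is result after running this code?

Step 1: outer(5) returns multiply closure with n = 5.
Step 2: f(8) computes 8 * 5 = 40.
Step 3: result = 40

The answer is 40.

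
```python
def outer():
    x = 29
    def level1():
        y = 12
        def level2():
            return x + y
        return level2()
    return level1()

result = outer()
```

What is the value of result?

Step 1: x = 29 in outer. y = 12 in level1.
Step 2: level2() reads x = 29 and y = 12 from enclosing scopes.
Step 3: result = 29 + 12 = 41

The answer is 41.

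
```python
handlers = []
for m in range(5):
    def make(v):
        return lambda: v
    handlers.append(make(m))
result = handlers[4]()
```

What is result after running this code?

Step 1: make(m) creates a new scope capturing v = m at call time.
Step 2: handlers[4] = make(4), so its lambda captures v = 4.
Step 3: result = 4 (closure factory fixes late binding)

The answer is 4.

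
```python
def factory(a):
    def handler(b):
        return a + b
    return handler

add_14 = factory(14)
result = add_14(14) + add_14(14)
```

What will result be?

Step 1: add_14 captures a = 14.
Step 2: add_14(14) = 14 + 14 = 28, called twice.
Step 3: result = 28 + 28 = 56

The answer is 56.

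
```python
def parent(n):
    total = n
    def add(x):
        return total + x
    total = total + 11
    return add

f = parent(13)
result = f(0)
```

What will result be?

Step 1: parent(13) sets total = 13, then total = 13 + 11 = 24.
Step 2: Closures capture by reference, so add sees total = 24.
Step 3: f(0) returns 24 + 0 = 24

The answer is 24.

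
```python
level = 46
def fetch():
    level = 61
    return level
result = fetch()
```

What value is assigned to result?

Step 1: Global level = 46.
Step 2: fetch() creates local level = 61, shadowing the global.
Step 3: Returns local level = 61. result = 61

The answer is 61.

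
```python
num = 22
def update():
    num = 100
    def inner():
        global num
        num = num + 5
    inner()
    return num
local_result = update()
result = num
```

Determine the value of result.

Step 1: Global num = 22. update() creates local num = 100.
Step 2: inner() declares global num and adds 5: global num = 22 + 5 = 27.
Step 3: update() returns its local num = 100 (unaffected by inner).
Step 4: result = global num = 27

The answer is 27.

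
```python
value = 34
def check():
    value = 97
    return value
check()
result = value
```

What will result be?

Step 1: value = 34 globally.
Step 2: check() creates a LOCAL value = 97 (no global keyword!).
Step 3: The global value is unchanged. result = 34

The answer is 34.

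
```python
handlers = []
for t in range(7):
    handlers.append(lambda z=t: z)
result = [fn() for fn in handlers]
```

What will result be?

Step 1: Default arg z=t captures t at each iteration.
Step 2: Each lambda has its own default: 0, 1, ..., 6.
Step 3: result = [0, 1, 2, 3, 4, 5, 6]

The answer is [0, 1, 2, 3, 4, 5, 6].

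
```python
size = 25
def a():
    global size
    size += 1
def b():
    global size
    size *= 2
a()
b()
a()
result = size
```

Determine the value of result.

Step 1: size = 25.
Step 2: a(): size = 25 + 1 = 26.
Step 3: b(): size = 26 * 2 = 52.
Step 4: a(): size = 52 + 1 = 53

The answer is 53.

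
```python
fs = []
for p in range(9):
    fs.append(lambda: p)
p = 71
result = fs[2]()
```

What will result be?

Step 1: Lambdas capture the variable p by reference, not by value.
Step 2: After the loop, p is reassigned to 71.
Step 3: fs[2]() looks up the current p = 71. result = 71

The answer is 71.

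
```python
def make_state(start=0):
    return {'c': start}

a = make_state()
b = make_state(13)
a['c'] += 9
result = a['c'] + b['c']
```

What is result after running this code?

Step 1: make_state() returns a new dict each call (immutable default 0).
Step 2: a = {'c': 0}, b = {'c': 13}.
Step 3: a['c'] += 9 = 9. result = 9 + 13 = 22

The answer is 22.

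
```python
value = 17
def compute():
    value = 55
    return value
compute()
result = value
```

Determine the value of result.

Step 1: Global value = 17.
Step 2: compute() creates local value = 55 (shadow, not modification).
Step 3: After compute() returns, global value is unchanged. result = 17

The answer is 17.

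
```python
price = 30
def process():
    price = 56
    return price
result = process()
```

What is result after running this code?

Step 1: Global price = 30.
Step 2: process() creates local price = 56, shadowing the global.
Step 3: Returns local price = 56. result = 56

The answer is 56.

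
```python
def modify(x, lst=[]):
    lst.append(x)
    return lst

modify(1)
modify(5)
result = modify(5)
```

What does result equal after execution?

Step 1: Mutable default argument gotcha! The list [] is created once.
Step 2: Each call appends to the SAME list: [1], [1, 5], [1, 5, 5].
Step 3: result = [1, 5, 5]

The answer is [1, 5, 5].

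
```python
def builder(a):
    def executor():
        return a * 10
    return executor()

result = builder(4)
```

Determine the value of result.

Step 1: builder(4) binds parameter a = 4.
Step 2: executor() accesses a = 4 from enclosing scope.
Step 3: result = 4 * 10 = 40

The answer is 40.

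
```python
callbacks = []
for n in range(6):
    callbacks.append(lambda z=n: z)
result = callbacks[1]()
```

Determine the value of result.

Step 1: Default argument z=n captures n's value at each iteration.
Step 2: callbacks[1] captured z = 1 when n was 1.
Step 3: result = 1

The answer is 1.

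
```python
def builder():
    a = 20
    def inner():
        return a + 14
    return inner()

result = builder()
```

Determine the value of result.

Step 1: builder() defines a = 20.
Step 2: inner() reads a = 20 from enclosing scope, returns 20 + 14 = 34.
Step 3: result = 34

The answer is 34.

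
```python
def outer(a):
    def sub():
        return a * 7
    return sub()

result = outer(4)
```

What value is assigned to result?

Step 1: outer(4) binds parameter a = 4.
Step 2: sub() accesses a = 4 from enclosing scope.
Step 3: result = 4 * 7 = 28

The answer is 28.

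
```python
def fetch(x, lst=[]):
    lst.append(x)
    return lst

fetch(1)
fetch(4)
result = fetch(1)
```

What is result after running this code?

Step 1: Mutable default argument gotcha! The list [] is created once.
Step 2: Each call appends to the SAME list: [1], [1, 4], [1, 4, 1].
Step 3: result = [1, 4, 1]

The answer is [1, 4, 1].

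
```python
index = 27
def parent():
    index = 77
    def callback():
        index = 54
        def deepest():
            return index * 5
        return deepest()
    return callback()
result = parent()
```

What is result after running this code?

Step 1: deepest() looks up index through LEGB: not local, finds index = 54 in enclosing callback().
Step 2: Returns 54 * 5 = 270.
Step 3: result = 270

The answer is 270.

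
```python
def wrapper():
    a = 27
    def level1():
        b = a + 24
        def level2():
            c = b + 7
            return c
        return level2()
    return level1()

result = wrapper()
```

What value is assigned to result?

Step 1: a = 27. b = a + 24 = 51.
Step 2: c = b + 7 = 51 + 7 = 58.
Step 3: result = 58

The answer is 58.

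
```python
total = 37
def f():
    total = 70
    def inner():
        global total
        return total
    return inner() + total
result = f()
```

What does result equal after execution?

Step 1: Global total = 37. f() shadows with local total = 70.
Step 2: inner() uses global keyword, so inner() returns global total = 37.
Step 3: f() returns 37 + 70 = 107

The answer is 107.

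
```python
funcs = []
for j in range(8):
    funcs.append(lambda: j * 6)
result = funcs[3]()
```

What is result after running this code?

Step 1: All lambdas reference the same variable j (late binding).
Step 2: After the loop, j = 7. Every lambda returns j * 6.
Step 3: funcs[3]() = 7 * 6 = 42

The answer is 42.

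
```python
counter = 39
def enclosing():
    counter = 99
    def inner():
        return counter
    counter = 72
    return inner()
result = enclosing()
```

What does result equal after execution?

Step 1: enclosing() sets counter = 99, then later counter = 72.
Step 2: inner() is called after counter is reassigned to 72. Closures capture variables by reference, not by value.
Step 3: result = 72

The answer is 72.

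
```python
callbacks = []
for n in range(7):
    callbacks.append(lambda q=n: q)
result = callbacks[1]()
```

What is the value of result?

Step 1: Default argument q=n captures n's value at each iteration.
Step 2: callbacks[1] captured q = 1 when n was 1.
Step 3: result = 1

The answer is 1.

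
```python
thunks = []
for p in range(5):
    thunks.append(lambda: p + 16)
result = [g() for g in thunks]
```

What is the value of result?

Step 1: All lambdas capture p by reference. After the loop, p = 4.
Step 2: Each call returns 4 + 16 = 20.
Step 3: result = [20, 20, 20, 20, 20]

The answer is [20, 20, 20, 20, 20].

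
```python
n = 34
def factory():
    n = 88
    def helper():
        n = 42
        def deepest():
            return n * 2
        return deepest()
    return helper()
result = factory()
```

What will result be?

Step 1: deepest() looks up n through LEGB: not local, finds n = 42 in enclosing helper().
Step 2: Returns 42 * 2 = 84.
Step 3: result = 84

The answer is 84.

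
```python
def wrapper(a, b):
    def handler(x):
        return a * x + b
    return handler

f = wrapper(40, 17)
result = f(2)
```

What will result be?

Step 1: wrapper(40, 17) captures a = 40, b = 17.
Step 2: f(2) computes 40 * 2 + 17 = 97.
Step 3: result = 97

The answer is 97.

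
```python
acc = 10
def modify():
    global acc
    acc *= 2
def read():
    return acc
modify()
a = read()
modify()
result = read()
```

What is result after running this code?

Step 1: acc = 10.
Step 2: First modify(): acc = 10 * 2 = 20.
Step 3: Second modify(): acc = 20 * 2 = 40.
Step 4: read() returns 40

The answer is 40.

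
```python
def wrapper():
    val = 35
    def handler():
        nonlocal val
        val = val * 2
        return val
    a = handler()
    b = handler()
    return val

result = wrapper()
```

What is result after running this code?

Step 1: val starts at 35.
Step 2: First handler(): val = 35 * 2 = 70.
Step 3: Second handler(): val = 70 * 2 = 140.
Step 4: result = 140

The answer is 140.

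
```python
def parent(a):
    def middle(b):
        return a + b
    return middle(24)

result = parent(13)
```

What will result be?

Step 1: parent(13) passes a = 13.
Step 2: middle(24) has b = 24, reads a = 13 from enclosing.
Step 3: result = 13 + 24 = 37

The answer is 37.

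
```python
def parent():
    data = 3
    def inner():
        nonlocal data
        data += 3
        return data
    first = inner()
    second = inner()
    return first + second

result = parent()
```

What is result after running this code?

Step 1: data starts at 3.
Step 2: First call: data = 3 + 3 = 6, returns 6.
Step 3: Second call: data = 6 + 3 = 9, returns 9.
Step 4: result = 6 + 9 = 15

The answer is 15.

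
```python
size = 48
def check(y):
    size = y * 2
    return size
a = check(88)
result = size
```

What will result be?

Step 1: Global size = 48.
Step 2: check(88) creates local size = 88 * 2 = 176.
Step 3: Global size unchanged because no global keyword. result = 48

The answer is 48.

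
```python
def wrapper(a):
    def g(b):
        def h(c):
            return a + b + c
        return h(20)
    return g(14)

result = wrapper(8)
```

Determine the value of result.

Step 1: a = 8, b = 14, c = 20 across three nested scopes.
Step 2: h() accesses all three via LEGB rule.
Step 3: result = 8 + 14 + 20 = 42

The answer is 42.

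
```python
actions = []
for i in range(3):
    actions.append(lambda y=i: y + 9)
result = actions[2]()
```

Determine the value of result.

Step 1: Default argument y=i captures i's value at definition time.
Step 2: actions[2] was defined when i = 2, so y defaults to 2.
Step 3: result = 2 + 9 = 11 (default arg fixes the late binding issue)

The answer is 11.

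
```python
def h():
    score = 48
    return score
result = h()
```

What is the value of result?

Step 1: h() defines score = 48 in its local scope.
Step 2: return score finds the local variable score = 48.
Step 3: result = 48

The answer is 48.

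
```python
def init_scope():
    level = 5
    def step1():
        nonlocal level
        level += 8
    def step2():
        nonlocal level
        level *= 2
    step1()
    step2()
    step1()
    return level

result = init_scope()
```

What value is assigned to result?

Step 1: level = 5.
Step 2: step1(): level = 5 + 8 = 13.
Step 3: step2(): level = 13 * 2 = 26.
Step 4: step1(): level = 26 + 8 = 34. result = 34

The answer is 34.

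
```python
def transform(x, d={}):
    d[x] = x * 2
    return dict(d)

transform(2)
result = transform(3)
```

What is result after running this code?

Step 1: Mutable default dict is shared across calls.
Step 2: First call adds 2: 4. Second call adds 3: 6.
Step 3: result = {2: 4, 3: 6}

The answer is {2: 4, 3: 6}.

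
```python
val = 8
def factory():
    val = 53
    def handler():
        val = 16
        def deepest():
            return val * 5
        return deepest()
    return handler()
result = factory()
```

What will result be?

Step 1: deepest() looks up val through LEGB: not local, finds val = 16 in enclosing handler().
Step 2: Returns 16 * 5 = 80.
Step 3: result = 80

The answer is 80.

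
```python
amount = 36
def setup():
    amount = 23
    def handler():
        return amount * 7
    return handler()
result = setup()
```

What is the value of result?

Step 1: setup() shadows global amount with amount = 23.
Step 2: handler() finds amount = 23 in enclosing scope, computes 23 * 7 = 161.
Step 3: result = 161

The answer is 161.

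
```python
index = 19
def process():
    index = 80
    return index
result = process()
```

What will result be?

Step 1: Global index = 19.
Step 2: process() creates local index = 80, shadowing the global.
Step 3: Returns local index = 80. result = 80

The answer is 80.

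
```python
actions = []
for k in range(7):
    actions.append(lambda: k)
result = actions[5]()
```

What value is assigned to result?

Step 1: The loop creates 7 lambdas, all referencing the same variable k.
Step 2: After the loop, k = 6 (final value).
Step 3: actions[5]() looks up k at call time and finds 6. This is the late binding gotcha. result = 6

The answer is 6.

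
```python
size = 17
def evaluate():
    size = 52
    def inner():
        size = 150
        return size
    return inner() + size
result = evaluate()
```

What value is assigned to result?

Step 1: evaluate() has local size = 52. inner() has local size = 150.
Step 2: inner() returns its local size = 150.
Step 3: evaluate() returns 150 + its own size (52) = 202

The answer is 202.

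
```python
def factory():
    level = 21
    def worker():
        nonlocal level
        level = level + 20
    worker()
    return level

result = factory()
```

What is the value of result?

Step 1: factory() sets level = 21.
Step 2: worker() uses nonlocal to modify level in factory's scope: level = 21 + 20 = 41.
Step 3: factory() returns the modified level = 41

The answer is 41.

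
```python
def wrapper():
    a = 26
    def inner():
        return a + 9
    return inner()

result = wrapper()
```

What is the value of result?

Step 1: wrapper() defines a = 26.
Step 2: inner() reads a = 26 from enclosing scope, returns 26 + 9 = 35.
Step 3: result = 35

The answer is 35.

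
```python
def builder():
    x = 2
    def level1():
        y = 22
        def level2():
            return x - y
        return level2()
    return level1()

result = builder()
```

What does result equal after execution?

Step 1: x = 2 in builder. y = 22 in level1.
Step 2: level2() reads x = 2 and y = 22 from enclosing scopes.
Step 3: result = 2 - 22 = -20

The answer is -20.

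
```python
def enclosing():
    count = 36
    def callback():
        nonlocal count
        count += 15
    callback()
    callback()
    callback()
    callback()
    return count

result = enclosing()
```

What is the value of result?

Step 1: count starts at 36.
Step 2: callback() is called 4 times, each adding 15.
Step 3: count = 36 + 15 * 4 = 96

The answer is 96.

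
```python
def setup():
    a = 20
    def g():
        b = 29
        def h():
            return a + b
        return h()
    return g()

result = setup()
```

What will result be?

Step 1: setup() defines a = 20. g() defines b = 29.
Step 2: h() accesses both from enclosing scopes: a = 20, b = 29.
Step 3: result = 20 + 29 = 49

The answer is 49.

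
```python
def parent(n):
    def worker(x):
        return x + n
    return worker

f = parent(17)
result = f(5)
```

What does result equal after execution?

Step 1: parent(17) creates a closure that captures n = 17.
Step 2: f(5) calls the closure with x = 5, returning 5 + 17 = 22.
Step 3: result = 22

The answer is 22.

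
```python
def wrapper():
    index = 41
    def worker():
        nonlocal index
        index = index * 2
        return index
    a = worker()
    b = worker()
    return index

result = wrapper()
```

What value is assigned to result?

Step 1: index starts at 41.
Step 2: First worker(): index = 41 * 2 = 82.
Step 3: Second worker(): index = 82 * 2 = 164.
Step 4: result = 164

The answer is 164.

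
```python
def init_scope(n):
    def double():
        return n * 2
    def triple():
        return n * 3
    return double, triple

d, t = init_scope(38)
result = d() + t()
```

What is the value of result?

Step 1: Both closures capture the same n = 38.
Step 2: d() = 38 * 2 = 76, t() = 38 * 3 = 114.
Step 3: result = 76 + 114 = 190

The answer is 190.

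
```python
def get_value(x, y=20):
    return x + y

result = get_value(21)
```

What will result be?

Step 1: get_value(21) uses default y = 20.
Step 2: Returns 21 + 20 = 41.
Step 3: result = 41

The answer is 41.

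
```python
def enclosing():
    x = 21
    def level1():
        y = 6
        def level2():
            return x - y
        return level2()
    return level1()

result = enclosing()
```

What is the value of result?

Step 1: x = 21 in enclosing. y = 6 in level1.
Step 2: level2() reads x = 21 and y = 6 from enclosing scopes.
Step 3: result = 21 - 6 = 15

The answer is 15.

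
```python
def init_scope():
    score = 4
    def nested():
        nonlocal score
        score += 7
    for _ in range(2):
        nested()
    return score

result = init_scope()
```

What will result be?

Step 1: score = 4.
Step 2: nested() is called 2 times in a loop, each adding 7 via nonlocal.
Step 3: score = 4 + 7 * 2 = 18

The answer is 18.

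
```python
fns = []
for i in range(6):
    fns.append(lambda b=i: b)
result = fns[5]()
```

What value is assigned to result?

Step 1: Default argument b=i captures i's value at each iteration.
Step 2: fns[5] captured b = 5 when i was 5.
Step 3: result = 5

The answer is 5.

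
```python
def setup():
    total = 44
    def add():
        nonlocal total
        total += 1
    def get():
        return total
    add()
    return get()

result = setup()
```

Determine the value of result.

Step 1: total = 44. add() modifies it via nonlocal, get() reads it.
Step 2: add() makes total = 44 + 1 = 45.
Step 3: get() returns 45. result = 45

The answer is 45.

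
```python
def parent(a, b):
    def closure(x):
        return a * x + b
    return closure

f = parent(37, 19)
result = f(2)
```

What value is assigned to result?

Step 1: parent(37, 19) captures a = 37, b = 19.
Step 2: f(2) computes 37 * 2 + 19 = 93.
Step 3: result = 93

The answer is 93.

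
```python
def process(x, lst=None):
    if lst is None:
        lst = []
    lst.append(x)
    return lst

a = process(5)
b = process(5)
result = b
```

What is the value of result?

Step 1: None default with guard creates a NEW list each call.
Step 2: a = [5] (fresh list). b = [5] (another fresh list).
Step 3: result = [5] (this is the fix for mutable default)

The answer is [5].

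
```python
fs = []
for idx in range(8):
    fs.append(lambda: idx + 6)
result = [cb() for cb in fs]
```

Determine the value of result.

Step 1: All lambdas capture idx by reference. After the loop, idx = 7.
Step 2: Each call returns 7 + 6 = 13.
Step 3: result = [13, 13, 13, 13, 13, 13, 13, 13]

The answer is [13, 13, 13, 13, 13, 13, 13, 13].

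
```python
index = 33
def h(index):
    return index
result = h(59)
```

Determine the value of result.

Step 1: Global index = 33.
Step 2: h(59) takes parameter index = 59, which shadows the global.
Step 3: result = 59

The answer is 59.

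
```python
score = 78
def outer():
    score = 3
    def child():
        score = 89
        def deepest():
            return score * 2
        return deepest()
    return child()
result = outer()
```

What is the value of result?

Step 1: deepest() looks up score through LEGB: not local, finds score = 89 in enclosing child().
Step 2: Returns 89 * 2 = 178.
Step 3: result = 178

The answer is 178.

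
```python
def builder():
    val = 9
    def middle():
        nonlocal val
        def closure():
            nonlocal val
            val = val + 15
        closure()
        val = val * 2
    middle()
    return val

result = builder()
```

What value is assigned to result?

Step 1: val = 9.
Step 2: closure() adds 15: val = 9 + 15 = 24.
Step 3: middle() doubles: val = 24 * 2 = 48.
Step 4: result = 48

The answer is 48.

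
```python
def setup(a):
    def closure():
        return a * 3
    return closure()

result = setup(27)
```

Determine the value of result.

Step 1: setup(27) binds parameter a = 27.
Step 2: closure() accesses a = 27 from enclosing scope.
Step 3: result = 27 * 3 = 81

The answer is 81.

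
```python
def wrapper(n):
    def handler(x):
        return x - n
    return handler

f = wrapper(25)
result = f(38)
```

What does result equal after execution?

Step 1: wrapper(25) creates a closure capturing n = 25.
Step 2: f(38) computes 38 - 25 = 13.
Step 3: result = 13

The answer is 13.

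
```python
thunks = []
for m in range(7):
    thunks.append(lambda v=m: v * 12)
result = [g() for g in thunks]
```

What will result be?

Step 1: Default arg v=m captures m at each iteration.
Step 2: thunks[k] has v defaulting to k, returns k * 12.
Step 3: result = [0, 12, 24, 36, 48, 60, 72]

The answer is [0, 12, 24, 36, 48, 60, 72].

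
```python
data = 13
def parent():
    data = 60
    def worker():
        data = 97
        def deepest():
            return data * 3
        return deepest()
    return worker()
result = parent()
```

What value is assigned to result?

Step 1: deepest() looks up data through LEGB: not local, finds data = 97 in enclosing worker().
Step 2: Returns 97 * 3 = 291.
Step 3: result = 291

The answer is 291.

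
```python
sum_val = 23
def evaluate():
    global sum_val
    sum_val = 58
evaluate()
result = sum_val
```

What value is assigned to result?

Step 1: sum_val = 23 globally.
Step 2: evaluate() declares global sum_val and sets it to 58.
Step 3: After evaluate(), global sum_val = 58. result = 58

The answer is 58.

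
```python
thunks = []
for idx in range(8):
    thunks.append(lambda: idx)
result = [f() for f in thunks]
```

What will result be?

Step 1: All 8 lambdas share the same variable idx.
Step 2: After the loop, idx = 7.
Step 3: Each call returns 7. result = [7, 7, 7, 7, 7, 7, 7, 7]

The answer is [7, 7, 7, 7, 7, 7, 7, 7].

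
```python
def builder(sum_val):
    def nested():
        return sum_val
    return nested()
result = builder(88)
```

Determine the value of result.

Step 1: builder(88) binds parameter sum_val = 88.
Step 2: nested() looks up sum_val in enclosing scope and finds the parameter sum_val = 88.
Step 3: result = 88

The answer is 88.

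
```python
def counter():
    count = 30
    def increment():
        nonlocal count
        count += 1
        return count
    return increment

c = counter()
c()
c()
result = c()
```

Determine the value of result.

Step 1: counter() creates closure with count = 30.
Step 2: Each c() call increments count via nonlocal. After 3 calls: 30 + 3 = 33.
Step 3: result = 33

The answer is 33.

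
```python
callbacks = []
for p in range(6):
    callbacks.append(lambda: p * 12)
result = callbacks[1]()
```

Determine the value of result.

Step 1: All lambdas reference the same variable p (late binding).
Step 2: After the loop, p = 5. Every lambda returns p * 12.
Step 3: callbacks[1]() = 5 * 12 = 60

The answer is 60.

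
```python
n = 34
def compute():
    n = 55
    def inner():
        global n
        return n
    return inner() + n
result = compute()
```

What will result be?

Step 1: Global n = 34. compute() shadows with local n = 55.
Step 2: inner() uses global keyword, so inner() returns global n = 34.
Step 3: compute() returns 34 + 55 = 89

The answer is 89.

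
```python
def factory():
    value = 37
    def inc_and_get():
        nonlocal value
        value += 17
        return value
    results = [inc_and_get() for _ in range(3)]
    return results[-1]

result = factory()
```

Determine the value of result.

Step 1: value = 37.
Step 2: Three calls to inc_and_get(), each adding 17.
Step 3: Last value = 37 + 17 * 3 = 88

The answer is 88.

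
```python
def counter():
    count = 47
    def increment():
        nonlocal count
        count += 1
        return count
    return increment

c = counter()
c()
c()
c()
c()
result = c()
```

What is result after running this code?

Step 1: counter() creates closure with count = 47.
Step 2: Each c() call increments count via nonlocal. After 5 calls: 47 + 5 = 52.
Step 3: result = 52

The answer is 52.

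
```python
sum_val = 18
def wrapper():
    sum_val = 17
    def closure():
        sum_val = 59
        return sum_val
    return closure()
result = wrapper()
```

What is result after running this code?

Step 1: Three scopes define sum_val: global (18), wrapper (17), closure (59).
Step 2: closure() has its own local sum_val = 59, which shadows both enclosing and global.
Step 3: result = 59 (local wins in LEGB)

The answer is 59.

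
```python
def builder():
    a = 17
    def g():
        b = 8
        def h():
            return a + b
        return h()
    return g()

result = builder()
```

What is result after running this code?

Step 1: builder() defines a = 17. g() defines b = 8.
Step 2: h() accesses both from enclosing scopes: a = 17, b = 8.
Step 3: result = 17 + 8 = 25

The answer is 25.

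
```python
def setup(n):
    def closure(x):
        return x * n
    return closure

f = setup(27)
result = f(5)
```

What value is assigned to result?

Step 1: setup(27) creates a closure capturing n = 27.
Step 2: f(5) computes 5 * 27 = 135.
Step 3: result = 135

The answer is 135.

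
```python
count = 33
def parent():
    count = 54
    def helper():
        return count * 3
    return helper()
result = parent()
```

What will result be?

Step 1: parent() shadows global count with count = 54.
Step 2: helper() finds count = 54 in enclosing scope, computes 54 * 3 = 162.
Step 3: result = 162

The answer is 162.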